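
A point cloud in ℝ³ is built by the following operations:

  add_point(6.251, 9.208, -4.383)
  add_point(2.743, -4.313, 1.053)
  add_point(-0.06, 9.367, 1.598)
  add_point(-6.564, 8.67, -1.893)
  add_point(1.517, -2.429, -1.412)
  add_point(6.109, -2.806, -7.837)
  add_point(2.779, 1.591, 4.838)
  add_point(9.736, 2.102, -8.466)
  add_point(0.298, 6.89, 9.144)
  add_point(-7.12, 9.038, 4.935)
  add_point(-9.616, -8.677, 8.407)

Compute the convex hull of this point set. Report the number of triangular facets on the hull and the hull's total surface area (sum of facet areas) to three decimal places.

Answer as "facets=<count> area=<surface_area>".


Hull vertices (10/11): indices [0, 1, 2, 3, 5, 6, 7, 8, 9, 10].

Area of each hull facet:
  f1: (p5, p3, p10) → 177.8810
  f2: (p5, p3, p7) → 55.4258
  f3: (p5, p1, p10) → 44.8012
  f4: (p5, p1, p7) → 26.7010
  f5: (p0, p3, p7) → 52.2928
  f6: (p0, p3, p2) → 30.6402
  f7: (p0, p8, p7) → 59.5993
  f8: (p0, p8, p2) → 27.2742
  f9: (p9, p8, p2) → 28.7677
  f10: (p9, p3, p2) → 23.2817
  f11: (p9, p8, p10) → 78.3011
  f12: (p9, p3, p10) → 61.8181
  f13: (p6, p8, p7) → 41.0745
  f14: (p6, p1, p7) → 47.1211
  f15: (p6, p8, p10) → 59.7415
  f16: (p6, p1, p10) → 52.6943
Σ area = 867.416

Euler: V−E+F = 10−24+16 = 2.

facets=16 area=867.416


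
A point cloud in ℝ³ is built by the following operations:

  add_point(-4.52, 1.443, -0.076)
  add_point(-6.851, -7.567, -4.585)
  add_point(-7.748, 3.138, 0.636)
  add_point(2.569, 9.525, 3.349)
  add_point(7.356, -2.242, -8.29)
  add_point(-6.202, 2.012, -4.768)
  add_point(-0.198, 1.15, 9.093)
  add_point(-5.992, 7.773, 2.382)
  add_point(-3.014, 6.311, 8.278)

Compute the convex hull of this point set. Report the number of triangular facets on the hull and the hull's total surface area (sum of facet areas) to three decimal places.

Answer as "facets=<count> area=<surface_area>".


Hull vertices (8/9): indices [1, 2, 3, 4, 5, 6, 7, 8].

Facet areas (half cross-product norm):
  f1: (p6, p1, p2) → 68.2638
  f2: (p6, p1, p4) → 129.2469
  f3: (p3, p6, p4) → 90.2041
  f4: (p5, p1, p2) → 27.1701
  f5: (p5, p1, p4) → 68.5253
  f6: (p5, p3, p4) → 99.1197
  f7: (p8, p6, p2) → 28.2468
  f8: (p8, p3, p6) → 23.9484
  f9: (p7, p5, p2) → 13.8286
  f10: (p7, p5, p3) → 39.2641
  f11: (p7, p8, p2) → 17.2293
  f12: (p7, p8, p3) → 26.0661
Σ area = 631.113

Euler characteristic 8−18+12 = 2 ✓

facets=12 area=631.113


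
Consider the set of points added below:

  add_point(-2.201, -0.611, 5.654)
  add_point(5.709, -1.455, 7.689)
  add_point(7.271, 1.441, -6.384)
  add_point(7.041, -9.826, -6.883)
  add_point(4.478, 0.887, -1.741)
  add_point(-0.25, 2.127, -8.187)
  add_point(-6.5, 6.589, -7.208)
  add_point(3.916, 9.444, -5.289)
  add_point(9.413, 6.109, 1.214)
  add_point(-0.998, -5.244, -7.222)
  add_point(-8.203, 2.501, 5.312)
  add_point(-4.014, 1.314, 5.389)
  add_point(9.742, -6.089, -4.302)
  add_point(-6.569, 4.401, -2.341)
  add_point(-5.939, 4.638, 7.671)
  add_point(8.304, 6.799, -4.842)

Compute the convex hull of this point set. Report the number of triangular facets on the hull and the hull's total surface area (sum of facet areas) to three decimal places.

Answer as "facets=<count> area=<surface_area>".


Points on the hull: [0, 1, 2, 3, 5, 6, 7, 8, 9, 10, 12, 14, 15] (13 of 16).

Facet areas (half cross-product norm):
  f1: (p6, p9, p10) → 84.4475
  f2: (p6, p14, p10) → 24.5141
  f3: (p6, p14, p7) → 81.0916
  f4: (p0, p14, p10) → 12.6411
  f5: (p0, p14, p1) → 23.3471
  f6: (p8, p14, p7) → 74.1142
  f7: (p8, p14, p1) → 69.8084
  f8: (p8, p15, p7) → 15.2222
  f9: (p8, p1, p12) → 65.5307
  f10: (p8, p15, p12) → 39.6119
  f11: (p5, p6, p9) → 25.5040
  f12: (p5, p15, p7) → 22.8980
  f13: (p5, p6, p7) → 34.1422
  f14: (p3, p5, p9) → 31.6110
  f15: (p3, p1, p12) → 30.2976
  f16: (p3, p0, p1) → 68.9481
  f17: (p3, p9, p10) → 61.4678
  f18: (p3, p0, p10) → 46.4505
  f19: (p2, p5, p15) → 21.7437
  f20: (p2, p3, p5) → 43.7188
  f21: (p2, p15, p12) → 15.5148
  f22: (p2, p3, p12) → 20.0984
Σ area = 912.724

Euler characteristic 13−33+22 = 2 ✓

facets=22 area=912.724


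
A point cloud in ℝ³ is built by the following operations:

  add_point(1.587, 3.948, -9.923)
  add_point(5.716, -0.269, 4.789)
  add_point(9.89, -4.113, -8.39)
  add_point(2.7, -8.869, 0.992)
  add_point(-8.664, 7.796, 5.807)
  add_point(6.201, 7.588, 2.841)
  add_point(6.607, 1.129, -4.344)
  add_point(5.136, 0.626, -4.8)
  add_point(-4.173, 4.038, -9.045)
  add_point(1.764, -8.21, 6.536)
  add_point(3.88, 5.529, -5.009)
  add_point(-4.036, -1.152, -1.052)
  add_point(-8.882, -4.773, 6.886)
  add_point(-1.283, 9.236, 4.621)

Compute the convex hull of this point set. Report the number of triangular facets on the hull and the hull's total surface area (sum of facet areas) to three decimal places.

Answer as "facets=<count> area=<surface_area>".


Extreme-point indices: [0, 1, 2, 3, 4, 5, 8, 9, 10, 12, 13] — 11 of 14 on the boundary.

Area of each hull facet:
  f1: (p8, p0, p2) → 24.4896
  f2: (p8, p0, p13) → 43.3743
  f3: (p10, p0, p2) → 32.2353
  f4: (p10, p0, p13) → 25.1910
  f5: (p3, p9, p12) → 30.8777
  f6: (p3, p9, p2) → 22.9669
  f7: (p3, p8, p12) → 115.1392
  f8: (p3, p8, p2) → 99.7518
  f9: (p5, p10, p2) → 47.3266
  f10: (p5, p10, p13) → 33.2036
  f11: (p4, p8, p12) → 99.5739
  f12: (p4, p8, p13) → 56.3817
  f13: (p4, p9, p12) → 67.6425
  f14: (p4, p9, p13) → 67.7630
  f15: (p1, p9, p13) → 47.6313
  f16: (p1, p5, p13) → 31.7651
  f17: (p1, p9, p2) → 64.7032
  f18: (p1, p5, p2) → 58.1661
Σ area = 968.183

Euler characteristic 11−27+18 = 2 ✓

facets=18 area=968.183


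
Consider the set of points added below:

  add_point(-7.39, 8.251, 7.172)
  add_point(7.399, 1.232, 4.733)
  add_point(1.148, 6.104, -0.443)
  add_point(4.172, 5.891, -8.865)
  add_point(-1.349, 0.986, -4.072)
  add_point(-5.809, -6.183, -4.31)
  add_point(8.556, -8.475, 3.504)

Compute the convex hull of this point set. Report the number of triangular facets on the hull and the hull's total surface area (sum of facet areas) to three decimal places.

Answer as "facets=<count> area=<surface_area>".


Hull vertices (6/7): indices [0, 1, 2, 3, 5, 6].

Facet areas (half cross-product norm):
  f1: (p1, p6, p0) → 68.5658
  f2: (p1, p3, p6) → 70.7600
  f3: (p5, p6, p0) → 151.8921
  f4: (p5, p3, p0) → 141.3557
  f5: (p5, p3, p6) → 128.6002
  f6: (p2, p3, p0) → 25.8938
  f7: (p2, p1, p0) → 53.7228
  f8: (p2, p1, p3) → 40.6803
Σ area = 681.471

Check V−E+F: 6 − 12 + 8 = 2.

facets=8 area=681.471


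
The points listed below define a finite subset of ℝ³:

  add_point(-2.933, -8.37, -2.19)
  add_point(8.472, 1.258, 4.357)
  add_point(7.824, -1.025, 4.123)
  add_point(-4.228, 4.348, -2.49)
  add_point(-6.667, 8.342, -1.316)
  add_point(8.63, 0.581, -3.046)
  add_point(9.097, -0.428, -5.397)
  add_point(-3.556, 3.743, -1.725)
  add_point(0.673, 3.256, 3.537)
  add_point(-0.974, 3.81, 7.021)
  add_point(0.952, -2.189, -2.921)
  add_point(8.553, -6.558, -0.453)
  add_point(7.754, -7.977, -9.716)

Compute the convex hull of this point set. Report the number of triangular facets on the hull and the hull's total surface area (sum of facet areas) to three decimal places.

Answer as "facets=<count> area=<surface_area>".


9 of the 13 inputs are extreme points: [0, 1, 2, 4, 5, 6, 9, 11, 12].

Triangle areas on the boundary:
  f1: (p9, p0, p4) → 83.5966
  f2: (p12, p6, p4) → 75.1090
  f3: (p12, p0, p4) → 110.3205
  f4: (p12, p11, p6) → 32.2800
  f5: (p12, p11, p0) → 53.5072
  f6: (p1, p9, p4) → 51.7988
  f7: (p1, p11, p6) → 34.1644
  f8: (p2, p9, p0) → 72.8145
  f9: (p2, p11, p0) → 42.1530
  f10: (p2, p1, p9) → 12.0903
  f11: (p2, p1, p11) → 5.5036
  f12: (p5, p6, p4) → 20.2956
  f13: (p5, p1, p4) → 63.2722
  f14: (p5, p1, p6) → 3.3203
Σ area = 660.226

Euler characteristic 9−21+14 = 2 ✓

facets=14 area=660.226


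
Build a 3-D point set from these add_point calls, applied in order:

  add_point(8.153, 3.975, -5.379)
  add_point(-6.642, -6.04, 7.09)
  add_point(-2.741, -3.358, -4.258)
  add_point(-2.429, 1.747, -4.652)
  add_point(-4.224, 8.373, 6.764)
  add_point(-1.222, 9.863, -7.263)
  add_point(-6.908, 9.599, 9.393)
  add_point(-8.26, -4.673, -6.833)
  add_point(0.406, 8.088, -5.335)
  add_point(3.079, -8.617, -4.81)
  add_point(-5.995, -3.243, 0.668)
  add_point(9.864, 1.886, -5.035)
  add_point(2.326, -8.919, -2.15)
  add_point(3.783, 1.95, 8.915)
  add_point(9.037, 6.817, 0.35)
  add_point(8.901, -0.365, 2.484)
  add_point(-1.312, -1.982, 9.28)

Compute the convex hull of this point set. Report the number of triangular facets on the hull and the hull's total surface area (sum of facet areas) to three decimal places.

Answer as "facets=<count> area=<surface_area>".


Points on the hull: [0, 1, 5, 6, 7, 9, 11, 12, 13, 14, 15, 16] (12 of 17).

Triangle areas on the boundary:
  f1: (p5, p11, p7) → 110.0803
  f2: (p5, p6, p7) → 139.8795
  f3: (p1, p6, p7) → 111.2088
  f4: (p14, p5, p6) → 110.2727
  f5: (p9, p11, p7) → 74.0823
  f6: (p0, p5, p11) → 4.8500
  f7: (p0, p14, p11) → 8.7008
  f8: (p0, p14, p5) → 36.2308
  f9: (p13, p14, p6) → 72.5226
  f10: (p12, p1, p7) → 74.8065
  f11: (p12, p9, p7) → 16.9000
  f12: (p16, p1, p6) → 44.4827
  f13: (p16, p13, p6) → 40.5782
  f14: (p16, p12, p1) → 45.8130
  f15: (p15, p14, p11) → 24.8253
  f16: (p15, p13, p14) → 31.9740
  f17: (p15, p9, p11) → 46.8083
  f18: (p15, p12, p9) → 16.1504
  f19: (p15, p16, p13) → 25.7699
  f20: (p15, p16, p12) → 68.3013
Σ area = 1104.238

Euler: V−E+F = 12−30+20 = 2.

facets=20 area=1104.238


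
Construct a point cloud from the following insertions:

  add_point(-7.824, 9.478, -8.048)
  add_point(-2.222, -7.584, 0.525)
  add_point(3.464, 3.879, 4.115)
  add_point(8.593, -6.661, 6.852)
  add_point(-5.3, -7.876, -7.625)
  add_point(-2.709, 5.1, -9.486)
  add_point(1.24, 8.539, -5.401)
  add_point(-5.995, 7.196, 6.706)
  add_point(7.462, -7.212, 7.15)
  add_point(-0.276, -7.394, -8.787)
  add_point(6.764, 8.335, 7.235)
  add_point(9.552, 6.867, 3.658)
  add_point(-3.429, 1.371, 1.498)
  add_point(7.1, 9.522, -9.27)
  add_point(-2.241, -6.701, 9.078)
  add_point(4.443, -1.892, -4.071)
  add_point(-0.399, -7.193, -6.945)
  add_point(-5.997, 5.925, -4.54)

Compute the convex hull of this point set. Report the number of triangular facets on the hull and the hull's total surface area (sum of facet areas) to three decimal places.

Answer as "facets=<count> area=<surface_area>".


facets=20 area=1271.991

Hull vertices (12/18): indices [0, 1, 3, 4, 5, 7, 8, 9, 10, 11, 13, 14].

Triangle areas on the boundary:
  f1: (p7, p4, p0) → 129.4877
  f2: (p7, p14, p4) → 122.9412
  f3: (p3, p13, p11) → 85.6989
  f4: (p5, p4, p0) → 41.2065
  f5: (p5, p13, p0) → 33.7604
  f6: (p10, p7, p14) → 92.0255
  f7: (p10, p3, p11) → 33.0831
  f8: (p10, p13, p11) → 26.6158
  f9: (p10, p13, p0) → 123.2736
  f10: (p10, p7, p0) → 95.3561
  f11: (p8, p10, p14) → 76.7221
  f12: (p8, p10, p3) → 9.2840
  f13: (p9, p3, p13) → 162.3285
  f14: (p9, p5, p4) → 32.9011
  f15: (p9, p5, p13) → 66.7941
  f16: (p9, p8, p4) → 44.7262
  f17: (p9, p8, p3) → 11.2680
  f18: (p1, p14, p4) → 13.5161
  f19: (p1, p8, p4) → 29.2837
  f20: (p1, p8, p14) → 41.7180
Σ area = 1271.991

Euler characteristic 12−30+20 = 2 ✓


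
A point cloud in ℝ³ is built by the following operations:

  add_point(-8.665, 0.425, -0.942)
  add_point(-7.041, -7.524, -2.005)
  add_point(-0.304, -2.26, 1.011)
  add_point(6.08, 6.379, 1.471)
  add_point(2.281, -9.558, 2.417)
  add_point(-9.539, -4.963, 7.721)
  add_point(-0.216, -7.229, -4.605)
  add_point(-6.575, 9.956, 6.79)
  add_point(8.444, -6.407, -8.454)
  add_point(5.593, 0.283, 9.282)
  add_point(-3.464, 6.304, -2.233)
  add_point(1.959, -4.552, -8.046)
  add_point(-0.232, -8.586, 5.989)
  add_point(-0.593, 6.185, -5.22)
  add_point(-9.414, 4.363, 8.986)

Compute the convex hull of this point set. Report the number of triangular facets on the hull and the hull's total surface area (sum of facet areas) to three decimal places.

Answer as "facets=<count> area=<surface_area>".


Points on the hull: [0, 1, 3, 4, 5, 6, 7, 8, 9, 10, 11, 12, 13, 14] (14 of 15).

Per-facet area ½‖(b−a)×(c−a)‖:
  f1: (p4, p9, p8) → 79.3660
  f2: (p14, p9, p5) → 70.9793
  f3: (p14, p9, p7) → 50.7914
  f4: (p14, p0, p5) → 43.9764
  f5: (p14, p0, p7) → 35.5636
  f6: (p3, p9, p8) → 81.1351
  f7: (p3, p9, p7) → 69.1603
  f8: (p1, p0, p5) → 38.6739
  f9: (p12, p9, p5) → 55.7093
  f10: (p12, p4, p9) → 24.6882
  f11: (p12, p1, p5) → 46.3590
  f12: (p12, p1, p4) → 23.0305
  f13: (p13, p3, p7) → 62.5657
  f14: (p13, p3, p8) → 72.6001
  f15: (p6, p4, p8) → 36.9567
  f16: (p6, p1, p8) → 2.4712
  f17: (p6, p1, p4) → 28.5208
  f18: (p10, p0, p7) → 40.5212
  f19: (p10, p13, p7) → 10.8973
  f20: (p10, p13, p0) → 13.7830
  f21: (p11, p1, p0) → 45.9656
  f22: (p11, p13, p0) → 59.7646
  f23: (p11, p1, p8) → 26.0215
  f24: (p11, p13, p8) → 33.5818
Σ area = 1053.082

Check V−E+F: 14 − 36 + 24 = 2.

facets=24 area=1053.082


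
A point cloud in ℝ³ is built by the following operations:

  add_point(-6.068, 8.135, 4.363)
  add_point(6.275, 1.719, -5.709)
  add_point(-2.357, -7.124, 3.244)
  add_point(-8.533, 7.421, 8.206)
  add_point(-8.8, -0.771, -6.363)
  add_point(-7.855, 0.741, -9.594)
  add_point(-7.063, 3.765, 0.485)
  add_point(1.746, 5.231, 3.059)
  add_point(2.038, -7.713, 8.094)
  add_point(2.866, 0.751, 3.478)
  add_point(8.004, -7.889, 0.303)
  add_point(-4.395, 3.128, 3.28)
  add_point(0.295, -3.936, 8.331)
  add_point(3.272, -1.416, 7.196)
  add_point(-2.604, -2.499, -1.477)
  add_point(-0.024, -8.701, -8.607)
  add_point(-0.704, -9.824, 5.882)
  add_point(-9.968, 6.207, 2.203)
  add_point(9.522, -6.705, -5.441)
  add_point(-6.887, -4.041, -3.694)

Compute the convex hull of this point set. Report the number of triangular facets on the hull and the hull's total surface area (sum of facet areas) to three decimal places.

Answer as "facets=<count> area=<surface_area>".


facets=26 area=1002.332

15 of the 20 inputs are extreme points: [0, 1, 3, 4, 5, 7, 8, 10, 12, 13, 15, 16, 17, 18, 19].

Facet areas (half cross-product norm):
  f1: (p1, p13, p18) → 60.6605
  f2: (p10, p13, p18) → 25.3645
  f3: (p4, p5, p17) → 18.3620
  f4: (p4, p19, p17) → 25.7199
  f5: (p15, p1, p18) → 45.6912
  f6: (p15, p1, p5) → 73.4690
  f7: (p15, p19, p16) → 60.5954
  f8: (p15, p4, p5) → 22.1429
  f9: (p15, p4, p19) → 20.9975
  f10: (p15, p10, p18) → 31.0508
  f11: (p15, p10, p16) → 62.2929
  f12: (p7, p1, p13) → 41.6686
  f13: (p8, p10, p16) → 20.1446
  f14: (p8, p12, p13) → 8.2154
  f15: (p8, p10, p13) → 31.0976
  f16: (p3, p7, p13) → 46.4575
  f17: (p3, p12, p13) → 29.1909
  f18: (p3, p19, p17) → 31.7094
  f19: (p3, p19, p16) → 104.4456
  f20: (p3, p8, p16) → 37.8754
  f21: (p3, p8, p12) → 7.0515
  f22: (p0, p3, p17) → 11.1421
  f23: (p0, p3, p7) → 16.0271
  f24: (p0, p7, p1) → 33.7638
  f25: (p0, p5, p17) → 28.8181
  f26: (p0, p1, p5) → 108.3781
Σ area = 1002.332

Euler characteristic 15−39+26 = 2 ✓


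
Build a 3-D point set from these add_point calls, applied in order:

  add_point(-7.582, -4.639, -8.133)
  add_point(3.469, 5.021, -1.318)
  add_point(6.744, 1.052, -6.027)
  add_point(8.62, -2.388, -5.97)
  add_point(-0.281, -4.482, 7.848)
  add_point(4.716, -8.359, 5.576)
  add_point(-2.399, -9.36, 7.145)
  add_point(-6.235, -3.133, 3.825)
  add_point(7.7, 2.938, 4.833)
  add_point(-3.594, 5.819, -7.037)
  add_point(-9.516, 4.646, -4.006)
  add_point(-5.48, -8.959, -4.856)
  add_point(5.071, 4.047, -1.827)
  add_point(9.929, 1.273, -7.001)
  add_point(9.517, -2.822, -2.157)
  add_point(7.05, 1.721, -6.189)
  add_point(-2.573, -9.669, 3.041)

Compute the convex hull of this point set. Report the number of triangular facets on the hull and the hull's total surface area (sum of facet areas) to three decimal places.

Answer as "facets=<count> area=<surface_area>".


facets=24 area=899.155

14 of the 17 inputs are extreme points: [0, 1, 3, 4, 5, 6, 7, 8, 9, 10, 11, 13, 14, 16].

Triangle areas on the boundary:
  f1: (p9, p0, p10) → 34.3189
  f2: (p9, p0, p13) → 80.1581
  f3: (p4, p8, p10) → 98.2767
  f4: (p5, p11, p16) → 26.2080
  f5: (p5, p4, p8) → 36.9157
  f6: (p1, p8, p13) → 36.3700
  f7: (p1, p9, p13) → 42.0439
  f8: (p1, p8, p10) → 37.3309
  f9: (p1, p9, p10) → 28.4741
  f10: (p3, p0, p13) → 30.2653
  f11: (p3, p11, p0) → 45.3325
  f12: (p3, p5, p11) → 91.2742
  f13: (p7, p4, p10) → 28.7309
  f14: (p7, p0, p10) → 54.8789
  f15: (p7, p11, p0) → 30.4670
  f16: (p14, p8, p13) → 28.8379
  f17: (p14, p5, p8) → 46.7247
  f18: (p14, p3, p13) → 7.6225
  f19: (p14, p3, p5) → 15.8287
  f20: (p6, p5, p16) → 14.9487
  f21: (p6, p5, p4) → 17.3281
  f22: (p6, p7, p4) → 19.1029
  f23: (p6, p11, p16) → 5.9402
  f24: (p6, p7, p11) → 41.7761
Σ area = 899.155

Euler characteristic 14−36+24 = 2 ✓


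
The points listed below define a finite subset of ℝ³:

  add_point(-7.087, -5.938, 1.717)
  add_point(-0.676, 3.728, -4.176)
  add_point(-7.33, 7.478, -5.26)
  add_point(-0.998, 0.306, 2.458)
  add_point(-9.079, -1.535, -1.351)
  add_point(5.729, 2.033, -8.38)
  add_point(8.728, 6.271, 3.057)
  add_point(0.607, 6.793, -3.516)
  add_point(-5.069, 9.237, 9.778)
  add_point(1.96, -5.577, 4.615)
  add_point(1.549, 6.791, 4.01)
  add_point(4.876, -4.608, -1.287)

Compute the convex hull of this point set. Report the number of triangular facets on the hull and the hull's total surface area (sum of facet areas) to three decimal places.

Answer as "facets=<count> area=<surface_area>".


facets=14 area=811.603

9 of the 12 inputs are extreme points: [0, 2, 4, 5, 6, 7, 8, 9, 11].

Area of each hull facet:
  f1: (p0, p8, p4) → 45.7148
  f2: (p2, p8, p4) → 73.8508
  f3: (p7, p8, p6) → 74.0225
  f4: (p7, p2, p8) → 58.6079
  f5: (p5, p7, p6) → 44.1374
  f6: (p5, p0, p4) → 47.8556
  f7: (p5, p2, p4) → 71.9468
  f8: (p5, p7, p2) → 29.8738
  f9: (p11, p5, p6) → 55.8284
  f10: (p11, p5, p0) → 57.0420
  f11: (p9, p0, p8) → 78.7952
  f12: (p9, p11, p0) → 31.2603
  f13: (p9, p8, p6) → 101.6872
  f14: (p9, p11, p6) → 40.9807
Σ area = 811.603

Check V−E+F: 9 − 21 + 14 = 2.


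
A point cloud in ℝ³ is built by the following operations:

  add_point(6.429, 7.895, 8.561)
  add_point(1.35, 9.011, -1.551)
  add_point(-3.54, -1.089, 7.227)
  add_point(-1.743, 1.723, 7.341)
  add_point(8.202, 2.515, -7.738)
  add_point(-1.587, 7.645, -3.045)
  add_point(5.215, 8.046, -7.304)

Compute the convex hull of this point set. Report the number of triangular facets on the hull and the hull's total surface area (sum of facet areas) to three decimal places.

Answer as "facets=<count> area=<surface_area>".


7 of the 7 inputs are extreme points: [0, 1, 2, 3, 4, 5, 6].

Facet areas (half cross-product norm):
  f1: (p0, p4, p2) → 113.3643
  f2: (p5, p4, p2) → 81.0118
  f3: (p5, p0, p1) → 14.4299
  f4: (p6, p5, p4) → 23.2677
  f5: (p6, p5, p1) → 12.4597
  f6: (p6, p0, p4) → 50.1163
  f7: (p6, p0, p1) → 35.0974
  f8: (p3, p0, p2) → 6.1312
  f9: (p3, p5, p2) → 18.3436
  f10: (p3, p5, p0) → 60.3601
Σ area = 414.582

Euler characteristic 7−15+10 = 2 ✓

facets=10 area=414.582


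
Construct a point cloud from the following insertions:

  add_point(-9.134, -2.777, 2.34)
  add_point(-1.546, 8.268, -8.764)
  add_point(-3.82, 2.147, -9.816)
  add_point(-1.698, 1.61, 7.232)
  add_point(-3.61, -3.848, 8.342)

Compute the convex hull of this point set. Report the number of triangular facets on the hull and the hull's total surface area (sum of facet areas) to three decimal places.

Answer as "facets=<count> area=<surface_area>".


facets=6 area=309.844

5 of the 5 inputs are extreme points: [0, 1, 2, 3, 4].

Facet areas (half cross-product norm):
  f1: (p2, p1, p0) → 44.4226
  f2: (p2, p4, p0) → 52.8324
  f3: (p3, p1, p0) → 82.5649
  f4: (p3, p4, p0) → 24.2043
  f5: (p3, p2, p1) → 56.0001
  f6: (p3, p2, p4) → 49.8195
Σ area = 309.844

Check V−E+F: 5 − 9 + 6 = 2.


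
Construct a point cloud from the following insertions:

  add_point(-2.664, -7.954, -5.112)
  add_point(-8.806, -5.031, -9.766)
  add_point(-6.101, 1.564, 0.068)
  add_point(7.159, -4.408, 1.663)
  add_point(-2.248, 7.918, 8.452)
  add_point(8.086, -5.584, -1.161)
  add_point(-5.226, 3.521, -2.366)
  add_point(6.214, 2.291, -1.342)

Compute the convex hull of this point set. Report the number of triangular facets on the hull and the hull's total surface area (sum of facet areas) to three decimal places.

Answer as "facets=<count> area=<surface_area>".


facets=12 area=550.149

Points on the hull: [0, 1, 2, 3, 4, 5, 6, 7] (8 of 8).

Triangle areas on the boundary:
  f1: (p0, p5, p1) → 28.6688
  f2: (p7, p5, p1) → 74.4479
  f3: (p2, p0, p1) → 45.1736
  f4: (p2, p0, p4) → 44.7235
  f5: (p3, p0, p5) → 18.5862
  f6: (p3, p0, p4) → 105.3475
  f7: (p3, p7, p5) → 11.8304
  f8: (p3, p7, p4) → 51.6023
  f9: (p6, p7, p1) → 65.8237
  f10: (p6, p7, p4) → 66.7081
  f11: (p6, p2, p1) → 19.2148
  f12: (p6, p2, p4) → 18.0221
Σ area = 550.149

Euler characteristic 8−18+12 = 2 ✓


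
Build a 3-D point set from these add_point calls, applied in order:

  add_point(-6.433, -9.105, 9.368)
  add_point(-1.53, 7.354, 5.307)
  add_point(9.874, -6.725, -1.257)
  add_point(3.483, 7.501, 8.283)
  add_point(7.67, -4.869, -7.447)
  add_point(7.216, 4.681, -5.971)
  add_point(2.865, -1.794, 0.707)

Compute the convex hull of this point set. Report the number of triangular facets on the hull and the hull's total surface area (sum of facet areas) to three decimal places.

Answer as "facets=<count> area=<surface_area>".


facets=8 area=675.720

Points on the hull: [0, 1, 2, 3, 4, 5] (6 of 7).

Area of each hull facet:
  f1: (p3, p2, p0) → 157.3340
  f2: (p4, p2, p0) → 64.7124
  f3: (p1, p3, p0) → 50.9137
  f4: (p5, p1, p3) → 42.0483
  f5: (p5, p3, p2) → 93.8632
  f6: (p5, p4, p2) → 32.6762
  f7: (p5, p4, p0) → 108.0154
  f8: (p5, p1, p0) → 126.1567
Σ area = 675.720

Euler: V−E+F = 6−12+8 = 2.


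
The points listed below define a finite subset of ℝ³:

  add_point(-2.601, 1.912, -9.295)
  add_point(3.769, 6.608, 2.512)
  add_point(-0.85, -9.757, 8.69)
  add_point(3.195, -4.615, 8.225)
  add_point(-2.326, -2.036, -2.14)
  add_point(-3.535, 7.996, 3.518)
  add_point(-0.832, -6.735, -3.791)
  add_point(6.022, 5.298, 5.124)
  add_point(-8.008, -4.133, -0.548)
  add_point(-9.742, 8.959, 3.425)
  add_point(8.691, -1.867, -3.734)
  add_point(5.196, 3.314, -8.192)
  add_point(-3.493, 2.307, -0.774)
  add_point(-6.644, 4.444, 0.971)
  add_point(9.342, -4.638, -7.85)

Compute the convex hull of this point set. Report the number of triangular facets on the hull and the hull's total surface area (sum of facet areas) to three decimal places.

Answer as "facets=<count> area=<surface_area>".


facets=20 area=946.951

Extreme-point indices: [0, 1, 2, 3, 5, 6, 7, 8, 9, 10, 11, 14] — 12 of 15 on the boundary.

Facet areas (half cross-product norm):
  f1: (p8, p2, p9) → 85.9612
  f2: (p8, p0, p9) → 80.3679
  f3: (p3, p2, p14) → 54.0913
  f4: (p3, p2, p9) → 62.7080
  f5: (p3, p7, p9) → 87.5701
  f6: (p5, p7, p9) → 5.9375
  f7: (p11, p0, p14) → 34.2345
  f8: (p11, p0, p9) → 62.8118
  f9: (p6, p2, p14) → 65.6547
  f10: (p6, p8, p2) → 50.6724
  f11: (p6, p0, p14) → 56.9042
  f12: (p6, p8, p0) → 42.2523
  f13: (p10, p3, p14) → 24.9272
  f14: (p10, p3, p7) → 60.3518
  f15: (p10, p11, p14) → 19.1893
  f16: (p10, p11, p7) → 44.7793
  f17: (p1, p5, p7) → 11.4183
  f18: (p1, p11, p7) → 18.1523
  f19: (p1, p5, p9) → 3.5931
  f20: (p1, p11, p9) → 75.3734
Σ area = 946.951

Euler characteristic 12−30+20 = 2 ✓


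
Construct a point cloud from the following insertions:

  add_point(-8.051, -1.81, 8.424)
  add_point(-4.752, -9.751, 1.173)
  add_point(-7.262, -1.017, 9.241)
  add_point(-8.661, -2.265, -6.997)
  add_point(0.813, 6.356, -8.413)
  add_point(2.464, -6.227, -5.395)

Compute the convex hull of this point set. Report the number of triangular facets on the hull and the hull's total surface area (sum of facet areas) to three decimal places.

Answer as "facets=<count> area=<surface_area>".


Points on the hull: [0, 1, 2, 3, 4, 5] (6 of 6).

Per-facet area ½‖(b−a)×(c−a)‖:
  f1: (p4, p5, p3) → 68.6138
  f2: (p2, p4, p3) → 105.3261
  f3: (p2, p4, p5) → 118.0736
  f4: (p1, p5, p3) → 55.1665
  f5: (p1, p2, p5) → 59.7243
  f6: (p0, p2, p3) → 8.3182
  f7: (p0, p1, p3) → 65.7588
  f8: (p0, p1, p2) → 6.1290
Σ area = 487.110

Euler characteristic 6−12+8 = 2 ✓

facets=8 area=487.110


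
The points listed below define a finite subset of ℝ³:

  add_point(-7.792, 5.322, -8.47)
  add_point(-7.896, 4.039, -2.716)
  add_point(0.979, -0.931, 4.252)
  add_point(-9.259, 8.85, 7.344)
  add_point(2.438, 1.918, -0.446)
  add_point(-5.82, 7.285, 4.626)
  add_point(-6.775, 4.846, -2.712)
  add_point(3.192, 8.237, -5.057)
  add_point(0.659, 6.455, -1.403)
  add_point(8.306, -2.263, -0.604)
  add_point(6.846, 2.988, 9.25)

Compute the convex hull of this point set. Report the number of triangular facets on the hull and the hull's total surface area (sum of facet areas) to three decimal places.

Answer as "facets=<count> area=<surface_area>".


Points on the hull: [0, 1, 2, 3, 7, 9, 10] (7 of 11).

Per-facet area ½‖(b−a)×(c−a)‖:
  f1: (p7, p10, p3) → 121.8289
  f2: (p7, p0, p3) → 93.4716
  f3: (p7, p10, p9) → 69.7507
  f4: (p7, p0, p9) → 71.3004
  f5: (p2, p10, p3) → 62.5771
  f6: (p2, p10, p9) → 37.8380
  f7: (p2, p0, p9) → 73.9030
  f8: (p1, p0, p3) → 20.6080
  f9: (p1, p2, p3) → 67.1263
  f10: (p1, p2, p0) → 28.3305
Σ area = 646.734

Euler characteristic 7−15+10 = 2 ✓

facets=10 area=646.734


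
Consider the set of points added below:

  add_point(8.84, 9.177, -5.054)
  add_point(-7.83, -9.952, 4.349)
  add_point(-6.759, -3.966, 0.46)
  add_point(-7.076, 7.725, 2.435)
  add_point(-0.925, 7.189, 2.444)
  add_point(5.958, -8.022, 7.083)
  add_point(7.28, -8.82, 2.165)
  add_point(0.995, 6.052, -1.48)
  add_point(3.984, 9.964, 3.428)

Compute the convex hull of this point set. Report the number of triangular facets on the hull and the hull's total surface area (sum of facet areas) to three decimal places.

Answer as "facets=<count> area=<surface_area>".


facets=10 area=783.148

7 of the 9 inputs are extreme points: [0, 1, 2, 3, 5, 6, 8].

Facet areas (half cross-product norm):
  f1: (p8, p5, p0) → 90.4277
  f2: (p3, p8, p0) → 51.0962
  f3: (p3, p5, p1) → 124.7129
  f4: (p3, p8, p5) → 104.2916
  f5: (p6, p5, p1) → 36.5325
  f6: (p6, p5, p0) → 48.7780
  f7: (p2, p3, p1) → 29.5409
  f8: (p2, p3, p0) → 104.6609
  f9: (p2, p6, p1) → 52.9667
  f10: (p2, p6, p0) → 140.1403
Σ area = 783.148

Euler characteristic 7−15+10 = 2 ✓


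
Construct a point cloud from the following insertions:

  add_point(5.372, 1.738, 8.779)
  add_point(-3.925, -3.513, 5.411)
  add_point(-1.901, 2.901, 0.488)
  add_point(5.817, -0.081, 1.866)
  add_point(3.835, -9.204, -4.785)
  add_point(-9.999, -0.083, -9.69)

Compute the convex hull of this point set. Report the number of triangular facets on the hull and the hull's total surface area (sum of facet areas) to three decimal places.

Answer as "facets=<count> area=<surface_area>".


Extreme-point indices: [0, 1, 2, 3, 4, 5] — 6 of 6 on the boundary.

Triangle areas on the boundary:
  f1: (p4, p3, p5) → 98.3633
  f2: (p0, p4, p3) → 27.0841
  f3: (p1, p4, p5) → 108.1259
  f4: (p1, p0, p4) → 78.3847
  f5: (p2, p3, p5) → 44.5970
  f6: (p2, p0, p3) → 30.0362
  f7: (p2, p1, p5) → 55.1331
  f8: (p2, p1, p0) → 43.0650
Σ area = 484.789

Euler characteristic 6−12+8 = 2 ✓

facets=8 area=484.789


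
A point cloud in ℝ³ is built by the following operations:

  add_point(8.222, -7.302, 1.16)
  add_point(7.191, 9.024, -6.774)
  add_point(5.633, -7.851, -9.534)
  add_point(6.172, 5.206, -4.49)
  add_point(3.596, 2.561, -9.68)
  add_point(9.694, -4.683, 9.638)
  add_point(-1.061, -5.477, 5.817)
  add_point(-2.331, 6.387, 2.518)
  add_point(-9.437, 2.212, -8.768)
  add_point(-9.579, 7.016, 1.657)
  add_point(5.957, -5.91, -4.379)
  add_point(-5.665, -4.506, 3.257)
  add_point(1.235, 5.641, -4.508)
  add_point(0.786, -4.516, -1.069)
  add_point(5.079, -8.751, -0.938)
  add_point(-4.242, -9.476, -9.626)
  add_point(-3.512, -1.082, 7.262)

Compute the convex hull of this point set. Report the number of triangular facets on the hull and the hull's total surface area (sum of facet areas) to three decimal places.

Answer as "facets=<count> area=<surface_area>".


Points on the hull: [0, 1, 2, 4, 5, 6, 7, 8, 9, 11, 14, 15, 16] (13 of 17).

Per-facet area ½‖(b−a)×(c−a)‖:
  f1: (p7, p1, p9) → 39.8442
  f2: (p7, p1, p5) → 120.5240
  f3: (p8, p1, p9) → 100.5711
  f4: (p8, p11, p9) → 67.6607
  f5: (p8, p11, p15) → 80.3259
  f6: (p14, p2, p15) → 43.2303
  f7: (p16, p11, p9) → 32.6899
  f8: (p16, p7, p9) → 32.6984
  f9: (p16, p7, p5) → 60.9731
  f10: (p4, p2, p1) → 29.8437
  f11: (p4, p8, p1) → 46.4396
  f12: (p4, p2, p15) → 53.0714
  f13: (p4, p8, p15) → 77.3331
  f14: (p0, p14, p5) → 12.6321
  f15: (p0, p14, p2) → 15.8425
  f16: (p0, p1, p5) → 80.7233
  f17: (p0, p2, p1) → 92.1235
  f18: (p6, p11, p15) → 35.5754
  f19: (p6, p14, p15) → 61.8562
  f20: (p6, p14, p5) → 52.1904
  f21: (p6, p16, p5) → 28.6669
  f22: (p6, p16, p11) → 12.7086
Σ area = 1177.524

Euler: V−E+F = 13−33+22 = 2.

facets=22 area=1177.524


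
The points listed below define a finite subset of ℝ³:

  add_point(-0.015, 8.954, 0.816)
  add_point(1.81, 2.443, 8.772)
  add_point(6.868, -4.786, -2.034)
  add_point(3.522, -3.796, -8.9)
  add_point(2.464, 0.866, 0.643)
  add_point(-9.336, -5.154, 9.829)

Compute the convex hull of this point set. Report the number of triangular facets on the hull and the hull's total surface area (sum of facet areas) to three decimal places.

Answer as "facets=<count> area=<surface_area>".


5 of the 6 inputs are extreme points: [0, 1, 2, 3, 5].

Facet areas (half cross-product norm):
  f1: (p3, p2, p5) → 76.1073
  f2: (p3, p0, p5) → 154.4477
  f3: (p3, p0, p2) → 59.5804
  f4: (p1, p2, p5) → 94.1550
  f5: (p1, p0, p5) → 68.0981
  f6: (p1, p0, p2) → 71.3028
Σ area = 523.691

Check V−E+F: 5 − 9 + 6 = 2.

facets=6 area=523.691


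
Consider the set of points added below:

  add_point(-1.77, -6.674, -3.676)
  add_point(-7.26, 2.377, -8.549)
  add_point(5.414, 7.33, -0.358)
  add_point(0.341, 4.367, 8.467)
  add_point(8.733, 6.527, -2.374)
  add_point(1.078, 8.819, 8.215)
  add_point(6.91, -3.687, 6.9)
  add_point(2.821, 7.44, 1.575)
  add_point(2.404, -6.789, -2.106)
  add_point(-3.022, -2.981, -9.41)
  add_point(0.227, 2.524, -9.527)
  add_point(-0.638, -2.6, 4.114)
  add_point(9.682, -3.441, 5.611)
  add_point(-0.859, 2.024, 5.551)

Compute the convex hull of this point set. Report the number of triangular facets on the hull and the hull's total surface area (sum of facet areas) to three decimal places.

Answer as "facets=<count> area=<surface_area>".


Points on the hull: [0, 1, 2, 3, 4, 5, 6, 7, 8, 9, 10, 11, 12, 13] (14 of 14).

Per-facet area ½‖(b−a)×(c−a)‖:
  f1: (p2, p10, p1) → 40.9629
  f2: (p13, p11, p1) → 36.5387
  f3: (p3, p13, p11) → 6.0159
  f4: (p3, p5, p1) → 42.0478
  f5: (p3, p13, p1) → 18.7171
  f6: (p0, p11, p1) → 51.5172
  f7: (p7, p5, p1) → 44.8814
  f8: (p7, p2, p1) → 24.3408
  f9: (p7, p2, p5) → 7.1933
  f10: (p4, p2, p10) → 22.8143
  f11: (p4, p5, p12) → 80.4682
  f12: (p4, p2, p5) → 10.0720
  f13: (p6, p3, p11) → 33.0493
  f14: (p6, p0, p11) → 33.5854
  f15: (p6, p5, p12) → 19.9292
  f16: (p6, p3, p5) → 18.1594
  f17: (p9, p10, p1) → 20.5774
  f18: (p9, p0, p1) → 21.6415
  f19: (p8, p6, p12) → 16.1376
  f20: (p8, p6, p0) → 16.9372
  f21: (p8, p9, p0) → 13.6216
  f22: (p8, p9, p10) → 31.4610
  f23: (p8, p4, p12) → 69.0266
  f24: (p8, p4, p10) → 69.4098
Σ area = 749.106

Euler: V−E+F = 14−36+24 = 2.

facets=24 area=749.106


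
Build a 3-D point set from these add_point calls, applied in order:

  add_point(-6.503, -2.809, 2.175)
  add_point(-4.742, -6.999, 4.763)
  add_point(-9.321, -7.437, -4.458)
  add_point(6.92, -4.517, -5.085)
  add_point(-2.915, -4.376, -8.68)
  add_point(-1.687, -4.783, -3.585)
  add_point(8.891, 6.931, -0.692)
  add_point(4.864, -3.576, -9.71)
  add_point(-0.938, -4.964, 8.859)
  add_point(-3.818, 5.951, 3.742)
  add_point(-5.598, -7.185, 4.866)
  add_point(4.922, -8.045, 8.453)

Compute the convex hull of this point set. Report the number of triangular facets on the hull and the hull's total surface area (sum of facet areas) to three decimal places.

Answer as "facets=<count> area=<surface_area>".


facets=16 area=827.079

Hull vertices (10/12): indices [0, 2, 3, 4, 6, 7, 8, 9, 10, 11].

Per-facet area ½‖(b−a)×(c−a)‖:
  f1: (p3, p11, p2) → 113.8366
  f2: (p3, p7, p2) → 40.1791
  f3: (p3, p11, p6) → 87.4283
  f4: (p3, p7, p6) → 31.2369
  f5: (p10, p11, p2) → 42.7017
  f6: (p8, p11, p6) → 58.8914
  f7: (p8, p9, p6) → 83.6198
  f8: (p8, p10, p11) → 19.4863
  f9: (p8, p10, p9) → 40.1575
  f10: (p4, p7, p6) → 54.7947
  f11: (p4, p9, p6) → 105.4674
  f12: (p4, p7, p2) → 16.1092
  f13: (p4, p9, p2) → 65.4835
  f14: (p0, p9, p2) → 26.9987
  f15: (p0, p10, p2) → 22.3383
  f16: (p0, p10, p9) → 18.3503
Σ area = 827.079

Euler characteristic 10−24+16 = 2 ✓


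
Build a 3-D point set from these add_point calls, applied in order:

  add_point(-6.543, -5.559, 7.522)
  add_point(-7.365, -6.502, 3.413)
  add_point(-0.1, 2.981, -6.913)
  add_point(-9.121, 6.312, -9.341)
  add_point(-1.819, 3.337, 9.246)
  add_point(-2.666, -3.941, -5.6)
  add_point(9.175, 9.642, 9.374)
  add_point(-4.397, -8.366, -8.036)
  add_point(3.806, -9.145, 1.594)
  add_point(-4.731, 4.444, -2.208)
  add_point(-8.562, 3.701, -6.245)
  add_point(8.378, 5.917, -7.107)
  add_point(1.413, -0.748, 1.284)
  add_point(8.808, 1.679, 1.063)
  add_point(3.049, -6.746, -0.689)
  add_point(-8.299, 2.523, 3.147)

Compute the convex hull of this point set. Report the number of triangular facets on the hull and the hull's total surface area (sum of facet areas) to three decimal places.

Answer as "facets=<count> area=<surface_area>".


Hull vertices (10/16): indices [0, 1, 3, 4, 6, 7, 8, 11, 13, 15].

Per-facet area ½‖(b−a)×(c−a)‖:
  f1: (p0, p8, p6) → 127.7177
  f2: (p11, p6, p3) → 147.1915
  f3: (p15, p6, p3) → 125.7561
  f4: (p1, p0, p8) → 24.9577
  f5: (p1, p15, p3) → 56.1741
  f6: (p1, p15, p0) → 19.2084
  f7: (p7, p11, p3) → 128.6561
  f8: (p7, p11, p8) → 110.2206
  f9: (p7, p1, p3) → 91.6939
  f10: (p7, p1, p8) → 63.0400
  f11: (p13, p8, p6) → 54.5468
  f12: (p13, p11, p6) → 50.2025
  f13: (p13, p11, p8) → 49.4581
  f14: (p4, p0, p6) → 35.5591
  f15: (p4, p15, p6) → 41.4556
  f16: (p4, p15, p0) → 38.7272
Σ area = 1164.565

Check V−E+F: 10 − 24 + 16 = 2.

facets=16 area=1164.565


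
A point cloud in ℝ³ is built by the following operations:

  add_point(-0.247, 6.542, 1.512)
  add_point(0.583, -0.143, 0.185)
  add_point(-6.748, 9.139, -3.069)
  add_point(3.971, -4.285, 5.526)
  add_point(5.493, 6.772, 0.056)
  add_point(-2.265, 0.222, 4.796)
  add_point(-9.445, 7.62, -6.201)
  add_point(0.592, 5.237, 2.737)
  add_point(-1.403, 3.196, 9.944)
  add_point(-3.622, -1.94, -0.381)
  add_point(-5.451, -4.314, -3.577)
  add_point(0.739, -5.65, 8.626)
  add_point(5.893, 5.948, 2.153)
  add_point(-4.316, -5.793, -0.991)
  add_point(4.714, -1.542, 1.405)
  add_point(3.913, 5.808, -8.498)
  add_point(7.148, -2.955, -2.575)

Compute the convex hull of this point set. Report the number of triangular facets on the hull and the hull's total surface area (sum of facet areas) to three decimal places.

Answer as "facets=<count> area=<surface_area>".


facets=18 area=767.747

11 of the 17 inputs are extreme points: [2, 3, 4, 6, 8, 10, 11, 12, 13, 15, 16].

Triangle areas on the boundary:
  f1: (p8, p13, p6) → 107.6712
  f2: (p15, p4, p16) → 42.2214
  f3: (p11, p13, p16) → 61.0397
  f4: (p11, p8, p13) → 49.9387
  f5: (p2, p8, p6) → 24.4595
  f6: (p2, p15, p6) → 27.1376
  f7: (p2, p15, p4) → 51.8097
  f8: (p10, p13, p16) → 18.8465
  f9: (p10, p15, p16) → 68.1140
  f10: (p10, p13, p6) → 14.4940
  f11: (p10, p15, p6) → 80.8526
  f12: (p3, p11, p16) → 8.8725
  f13: (p3, p11, p8) → 21.5216
  f14: (p12, p3, p8) → 49.6672
  f15: (p12, p2, p8) → 74.3939
  f16: (p12, p2, p4) → 13.0915
  f17: (p12, p4, p16) → 11.5763
  f18: (p12, p3, p16) → 42.0391
Σ area = 767.747

Euler characteristic 11−27+18 = 2 ✓


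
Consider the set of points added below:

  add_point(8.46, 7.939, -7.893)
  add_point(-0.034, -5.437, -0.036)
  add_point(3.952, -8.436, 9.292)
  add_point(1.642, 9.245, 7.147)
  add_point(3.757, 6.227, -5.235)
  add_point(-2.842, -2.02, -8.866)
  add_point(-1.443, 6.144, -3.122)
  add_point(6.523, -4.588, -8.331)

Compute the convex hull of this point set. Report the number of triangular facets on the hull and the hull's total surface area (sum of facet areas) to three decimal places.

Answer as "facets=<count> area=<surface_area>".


facets=10 area=735.113

7 of the 8 inputs are extreme points: [0, 1, 2, 3, 5, 6, 7].

Area of each hull facet:
  f1: (p3, p2, p0) → 148.7139
  f2: (p7, p0, p5) → 61.2891
  f3: (p7, p2, p0) → 113.2912
  f4: (p6, p0, p5) → 56.1312
  f5: (p6, p3, p0) → 61.8255
  f6: (p1, p3, p2) → 85.6274
  f7: (p1, p7, p5) → 43.7065
  f8: (p1, p7, p2) → 49.2382
  f9: (p1, p6, p5) → 47.9414
  f10: (p1, p6, p3) → 67.3483
Σ area = 735.113

Check V−E+F: 7 − 15 + 10 = 2.


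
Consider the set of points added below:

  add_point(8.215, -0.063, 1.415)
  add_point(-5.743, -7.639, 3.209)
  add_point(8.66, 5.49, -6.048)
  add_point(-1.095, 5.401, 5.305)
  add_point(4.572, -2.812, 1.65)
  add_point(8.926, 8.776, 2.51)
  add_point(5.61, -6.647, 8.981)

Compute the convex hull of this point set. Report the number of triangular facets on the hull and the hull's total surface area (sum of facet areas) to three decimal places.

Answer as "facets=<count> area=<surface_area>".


7 of the 7 inputs are extreme points: [0, 1, 2, 3, 4, 5, 6].

Facet areas (half cross-product norm):
  f1: (p3, p6, p1) → 80.5271
  f2: (p3, p6, p5) → 77.6112
  f3: (p3, p2, p1) → 104.1736
  f4: (p3, p2, p5) → 49.8948
  f5: (p4, p6, p1) → 46.9489
  f6: (p4, p2, p1) → 50.6536
  f7: (p0, p4, p6) → 18.5744
  f8: (p0, p4, p2) → 19.1298
  f9: (p0, p6, p5) → 38.3827
  f10: (p0, p2, p5) → 36.1393
Σ area = 522.035

Euler: V−E+F = 7−15+10 = 2.

facets=10 area=522.035


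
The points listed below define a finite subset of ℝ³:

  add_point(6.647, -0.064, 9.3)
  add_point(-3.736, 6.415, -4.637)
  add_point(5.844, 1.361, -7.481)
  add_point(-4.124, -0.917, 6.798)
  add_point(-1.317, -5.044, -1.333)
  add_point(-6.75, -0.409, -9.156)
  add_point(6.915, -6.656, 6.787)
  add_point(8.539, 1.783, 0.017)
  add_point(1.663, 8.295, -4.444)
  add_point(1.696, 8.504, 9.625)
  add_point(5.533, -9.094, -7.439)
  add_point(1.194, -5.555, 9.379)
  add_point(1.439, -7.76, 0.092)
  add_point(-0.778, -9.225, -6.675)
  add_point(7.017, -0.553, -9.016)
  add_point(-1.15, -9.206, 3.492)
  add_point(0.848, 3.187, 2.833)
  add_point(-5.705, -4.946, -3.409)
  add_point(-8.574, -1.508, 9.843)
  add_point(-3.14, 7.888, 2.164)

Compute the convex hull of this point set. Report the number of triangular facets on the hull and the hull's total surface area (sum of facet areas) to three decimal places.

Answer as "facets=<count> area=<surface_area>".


Hull vertices (15/20): indices [0, 1, 5, 6, 7, 8, 9, 10, 11, 13, 14, 15, 17, 18, 19].

Facet areas (half cross-product norm):
  f1: (p17, p5, p18) → 42.9835
  f2: (p17, p5, p13) → 26.8308
  f3: (p15, p17, p18) → 56.7152
  f4: (p15, p17, p13) → 32.7053
  f5: (p11, p15, p18) → 38.6044
  f6: (p11, p15, p6) → 23.1307
  f7: (p0, p6, p7) → 33.5691
  f8: (p0, p9, p7) → 47.7520
  f9: (p0, p11, p6) → 21.1680
  f10: (p0, p9, p18) → 68.8383
  f11: (p0, p11, p18) → 37.8895
  f12: (p10, p15, p13) → 31.9471
  f13: (p10, p15, p6) → 57.4403
  f14: (p10, p5, p13) → 30.1379
  f15: (p10, p14, p5) → 59.9117
  f16: (p10, p6, p7) → 70.2872
  f17: (p10, p14, p7) → 41.4576
  f18: (p8, p14, p5) → 68.3938
  f19: (p8, p9, p7) → 66.8918
  f20: (p8, p14, p7) → 46.1784
  f21: (p19, p9, p18) → 57.8917
  f22: (p19, p8, p9) → 34.0851
  f23: (p1, p8, p5) → 19.9419
  f24: (p1, p19, p8) → 19.6392
  f25: (p1, p5, p18) → 74.9930
  f26: (p1, p19, p18) → 42.9763
Σ area = 1152.360

Euler: V−E+F = 15−39+26 = 2.

facets=26 area=1152.360
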